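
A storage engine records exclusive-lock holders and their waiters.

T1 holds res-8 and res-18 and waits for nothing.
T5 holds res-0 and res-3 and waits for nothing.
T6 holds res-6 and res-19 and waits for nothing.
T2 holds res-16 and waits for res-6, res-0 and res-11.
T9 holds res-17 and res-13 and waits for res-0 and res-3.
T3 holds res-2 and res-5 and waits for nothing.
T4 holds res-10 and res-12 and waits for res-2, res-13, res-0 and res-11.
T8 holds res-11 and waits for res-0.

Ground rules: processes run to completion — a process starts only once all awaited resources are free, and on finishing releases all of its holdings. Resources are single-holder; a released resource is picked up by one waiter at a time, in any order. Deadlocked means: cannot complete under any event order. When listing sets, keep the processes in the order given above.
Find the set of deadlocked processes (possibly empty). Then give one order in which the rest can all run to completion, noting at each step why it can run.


No process is deadlocked.
Key observation: the wait graph is acyclic; completion cascades from the unblocked processes through everyone else.
One completion order for the rest: T6, T5, T3, T8, T9, T4, T2, T1.
Verifying each step:
  T6 waits on nothing -> runs at once and releases res-6 and res-19
  T5 waits on nothing -> runs at once and releases res-0 and res-3
  T3 waits on nothing -> runs at once and releases res-2 and res-5
  T8: everything it awaited (res-0) is free; runs, freeing res-11
  T9: everything it awaited (res-0 and res-3) is free; runs, freeing res-17 and res-13
  T4: everything it awaited (res-2, res-13, res-0 and res-11) is free; runs, freeing res-10 and res-12
  T2: everything it awaited (res-6, res-0 and res-11) is free; runs, freeing res-16
  T1 waits on nothing -> runs at once and releases res-8 and res-18


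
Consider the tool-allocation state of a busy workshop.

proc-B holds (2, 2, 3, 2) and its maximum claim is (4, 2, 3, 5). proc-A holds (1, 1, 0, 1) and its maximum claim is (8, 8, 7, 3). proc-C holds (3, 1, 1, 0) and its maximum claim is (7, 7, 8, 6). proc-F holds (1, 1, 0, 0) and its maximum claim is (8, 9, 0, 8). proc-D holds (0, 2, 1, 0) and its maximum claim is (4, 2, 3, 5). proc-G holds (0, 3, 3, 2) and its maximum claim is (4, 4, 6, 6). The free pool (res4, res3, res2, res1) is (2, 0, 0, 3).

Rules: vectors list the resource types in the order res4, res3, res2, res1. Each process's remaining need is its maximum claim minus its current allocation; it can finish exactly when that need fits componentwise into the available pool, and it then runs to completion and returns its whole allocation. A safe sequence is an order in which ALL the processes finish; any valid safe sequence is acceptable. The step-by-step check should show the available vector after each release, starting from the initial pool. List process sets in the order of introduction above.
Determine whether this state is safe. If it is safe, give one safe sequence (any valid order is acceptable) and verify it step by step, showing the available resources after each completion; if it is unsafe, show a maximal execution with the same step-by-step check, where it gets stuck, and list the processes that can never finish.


SAFE, for example via the order proc-B, proc-G, proc-D, proc-C, proc-A, proc-F.
Key observation: the order's first zero-slack moment is proc-B ((2, 0, 0, 3) needed, (2, 0, 0, 3) free — a requested resource with nothing to spare).
Check, step by step:
  pool = (2, 0, 0, 3)
  run proc-B (needs (2, 0, 0, 3), free (2, 0, 0, 3)); after release of (2, 2, 3, 2) the pool is (4, 2, 3, 5)
  run proc-G (needs (4, 1, 3, 4), free (4, 2, 3, 5)); after release of (0, 3, 3, 2) the pool is (4, 5, 6, 7)
  run proc-D (needs (4, 0, 2, 5), free (4, 5, 6, 7)); after release of (0, 2, 1, 0) the pool is (4, 7, 7, 7)
  run proc-C (needs (4, 6, 7, 6), free (4, 7, 7, 7)); after release of (3, 1, 1, 0) the pool is (7, 8, 8, 7)
  run proc-A (needs (7, 7, 7, 2), free (7, 8, 8, 7)); after release of (1, 1, 0, 1) the pool is (8, 9, 8, 8)
  run proc-F (needs (7, 8, 0, 8), free (8, 9, 8, 8)); after release of (1, 1, 0, 0) the pool is (9, 10, 8, 8)


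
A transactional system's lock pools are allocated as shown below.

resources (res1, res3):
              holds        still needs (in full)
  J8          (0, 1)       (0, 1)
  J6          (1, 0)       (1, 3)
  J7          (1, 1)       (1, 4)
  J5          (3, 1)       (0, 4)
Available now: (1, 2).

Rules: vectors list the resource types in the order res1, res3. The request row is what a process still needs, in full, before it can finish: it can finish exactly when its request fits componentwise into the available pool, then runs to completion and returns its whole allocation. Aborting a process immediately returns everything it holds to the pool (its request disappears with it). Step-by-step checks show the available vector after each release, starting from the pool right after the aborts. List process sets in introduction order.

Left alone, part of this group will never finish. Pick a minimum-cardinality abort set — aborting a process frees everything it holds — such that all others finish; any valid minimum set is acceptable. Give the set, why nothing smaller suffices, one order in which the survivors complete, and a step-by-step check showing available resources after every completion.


The answer: abort J7.
Key observation: the returned (1, 1) from J7 is what brings J5 — unrunnable before, under any order — into play at step 3.
No smaller set exists: with zero aborts the deadlock remains.
One survivor order: J6, J8, J5. Walking it through (post-abort pool first):
  pool = (2, 3)
  J6: need (1, 3) fits (2, 3); releases (1, 0), pool now (3, 3)
  J8: need (0, 1) fits (3, 3); releases (0, 1), pool now (3, 4)
  J5: need (0, 4) fits (3, 4); releases (3, 1), pool now (6, 5)


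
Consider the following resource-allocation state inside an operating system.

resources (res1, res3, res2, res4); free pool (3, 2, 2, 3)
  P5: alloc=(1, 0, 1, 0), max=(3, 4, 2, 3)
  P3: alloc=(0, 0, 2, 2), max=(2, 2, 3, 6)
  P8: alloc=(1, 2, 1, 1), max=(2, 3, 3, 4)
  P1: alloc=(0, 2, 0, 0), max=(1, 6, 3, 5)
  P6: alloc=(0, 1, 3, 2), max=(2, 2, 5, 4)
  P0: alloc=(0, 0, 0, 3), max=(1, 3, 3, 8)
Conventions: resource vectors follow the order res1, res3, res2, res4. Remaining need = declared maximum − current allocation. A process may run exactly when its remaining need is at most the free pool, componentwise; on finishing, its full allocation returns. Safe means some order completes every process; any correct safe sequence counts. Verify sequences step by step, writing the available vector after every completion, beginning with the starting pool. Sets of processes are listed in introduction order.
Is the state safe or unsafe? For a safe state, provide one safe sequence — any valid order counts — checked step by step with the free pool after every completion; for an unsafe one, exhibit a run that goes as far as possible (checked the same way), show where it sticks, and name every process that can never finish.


The state is SAFE; one workable sequence: P8, P5, P3, P0, P6, P1.
Key observation: P8 marks the first exact bind of the order: its need (1, 1, 2, 3) fits the free (3, 2, 2, 3) with zero slack on a requested resource.
Walking it through:
  pool = (3, 2, 2, 3)
  P8 needs (1, 1, 2, 3) <= (3, 2, 2, 3) -> finishes; pool += (1, 2, 1, 1) = (4, 4, 3, 4)
  P5 needs (2, 4, 1, 3) <= (4, 4, 3, 4) -> finishes; pool += (1, 0, 1, 0) = (5, 4, 4, 4)
  P3 needs (2, 2, 1, 4) <= (5, 4, 4, 4) -> finishes; pool += (0, 0, 2, 2) = (5, 4, 6, 6)
  P0 needs (1, 3, 3, 5) <= (5, 4, 6, 6) -> finishes; pool += (0, 0, 0, 3) = (5, 4, 6, 9)
  P6 needs (2, 1, 2, 2) <= (5, 4, 6, 9) -> finishes; pool += (0, 1, 3, 2) = (5, 5, 9, 11)
  P1 needs (1, 4, 3, 5) <= (5, 5, 9, 11) -> finishes; pool += (0, 2, 0, 0) = (5, 7, 9, 11)


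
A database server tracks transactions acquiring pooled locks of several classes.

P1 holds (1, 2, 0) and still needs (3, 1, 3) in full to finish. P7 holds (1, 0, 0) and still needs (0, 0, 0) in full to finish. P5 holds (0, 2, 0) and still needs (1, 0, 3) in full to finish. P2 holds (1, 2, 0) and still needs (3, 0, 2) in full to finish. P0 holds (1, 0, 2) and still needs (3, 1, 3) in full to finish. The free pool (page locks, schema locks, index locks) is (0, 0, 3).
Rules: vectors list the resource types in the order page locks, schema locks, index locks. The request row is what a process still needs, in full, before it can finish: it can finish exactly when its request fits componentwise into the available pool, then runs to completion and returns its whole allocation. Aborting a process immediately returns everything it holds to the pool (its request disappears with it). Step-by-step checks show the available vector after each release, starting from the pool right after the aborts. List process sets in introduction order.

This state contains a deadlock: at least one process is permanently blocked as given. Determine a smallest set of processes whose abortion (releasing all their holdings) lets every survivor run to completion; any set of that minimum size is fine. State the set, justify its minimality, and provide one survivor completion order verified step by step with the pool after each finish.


Minimum abort set: P2 and P0.
Key observation: P1 was stuck for good until P2 and P0 gave back (2, 2, 2); in the order shown it finishes at step 3.
Why nothing smaller works — every single abort fails: P1 alone leaves P2 blocked (short on page locks); P7 alone leaves P1 blocked (short on page locks); P5 alone leaves P1 blocked (short on page locks); P2 alone leaves P1 blocked (short on page locks); P0 alone leaves P1 blocked (short on page locks).
One survivor order: P5, P7, P1. Check, step by step (post-abort pool first):
  pool = (2, 2, 5)
  P5: need (1, 0, 3) fits (2, 2, 5); releases (0, 2, 0), pool now (2, 4, 5)
  P7: need (0, 0, 0) fits (2, 4, 5); releases (1, 0, 0), pool now (3, 4, 5)
  P1: need (3, 1, 3) fits (3, 4, 5); releases (1, 2, 0), pool now (4, 6, 5)


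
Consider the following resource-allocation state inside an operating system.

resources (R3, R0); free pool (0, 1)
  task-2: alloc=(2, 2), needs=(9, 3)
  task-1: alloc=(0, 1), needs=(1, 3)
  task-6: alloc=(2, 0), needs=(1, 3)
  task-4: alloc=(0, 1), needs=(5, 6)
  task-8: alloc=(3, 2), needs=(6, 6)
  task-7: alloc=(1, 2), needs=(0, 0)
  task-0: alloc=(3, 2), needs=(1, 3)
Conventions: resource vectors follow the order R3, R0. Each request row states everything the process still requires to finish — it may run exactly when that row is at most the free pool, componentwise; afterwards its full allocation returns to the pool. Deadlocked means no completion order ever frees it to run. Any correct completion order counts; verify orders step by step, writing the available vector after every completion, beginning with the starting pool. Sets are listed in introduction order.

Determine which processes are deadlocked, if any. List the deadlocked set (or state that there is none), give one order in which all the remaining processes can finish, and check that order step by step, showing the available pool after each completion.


The deadlocked set is empty.
Key observation: the pool covers task-7 at once, and every later process fits after earlier releases.
The rest can finish in the order task-7, task-0, task-1, task-6, task-8, task-2, task-4. Check, step by step:
  pool = (0, 1)
  run task-7 (needs (0, 0), free (0, 1)); after release of (1, 2) the pool is (1, 3)
  run task-0 (needs (1, 3), free (1, 3)); after release of (3, 2) the pool is (4, 5)
  run task-1 (needs (1, 3), free (4, 5)); after release of (0, 1) the pool is (4, 6)
  run task-6 (needs (1, 3), free (4, 6)); after release of (2, 0) the pool is (6, 6)
  run task-8 (needs (6, 6), free (6, 6)); after release of (3, 2) the pool is (9, 8)
  run task-2 (needs (9, 3), free (9, 8)); after release of (2, 2) the pool is (11, 10)
  run task-4 (needs (5, 6), free (11, 10)); after release of (0, 1) the pool is (11, 11)


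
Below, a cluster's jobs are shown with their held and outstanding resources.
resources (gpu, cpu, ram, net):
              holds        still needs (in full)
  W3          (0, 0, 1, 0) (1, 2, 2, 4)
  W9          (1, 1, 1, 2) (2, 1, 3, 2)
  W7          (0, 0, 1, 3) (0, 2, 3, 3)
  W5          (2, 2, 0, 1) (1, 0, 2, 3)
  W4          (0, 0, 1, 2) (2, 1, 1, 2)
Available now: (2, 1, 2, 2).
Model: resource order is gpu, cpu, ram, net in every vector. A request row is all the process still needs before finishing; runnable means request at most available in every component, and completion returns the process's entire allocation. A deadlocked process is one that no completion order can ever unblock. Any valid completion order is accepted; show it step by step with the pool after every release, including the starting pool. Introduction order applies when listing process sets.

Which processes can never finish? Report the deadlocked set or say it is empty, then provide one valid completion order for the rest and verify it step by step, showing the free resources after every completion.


Nothing here is deadlocked.
Key observation: W4 can run right away; the returned allocation unlocks the remaining processes in turn.
One completion order for the rest: W4, W5, W3, W7, W9. Check, step by step:
  pool = (2, 1, 2, 2)
  run W4 (needs (2, 1, 1, 2), free (2, 1, 2, 2)); after release of (0, 0, 1, 2) the pool is (2, 1, 3, 4)
  run W5 (needs (1, 0, 2, 3), free (2, 1, 3, 4)); after release of (2, 2, 0, 1) the pool is (4, 3, 3, 5)
  run W3 (needs (1, 2, 2, 4), free (4, 3, 3, 5)); after release of (0, 0, 1, 0) the pool is (4, 3, 4, 5)
  run W7 (needs (0, 2, 3, 3), free (4, 3, 4, 5)); after release of (0, 0, 1, 3) the pool is (4, 3, 5, 8)
  run W9 (needs (2, 1, 3, 2), free (4, 3, 5, 8)); after release of (1, 1, 1, 2) the pool is (5, 4, 6, 10)


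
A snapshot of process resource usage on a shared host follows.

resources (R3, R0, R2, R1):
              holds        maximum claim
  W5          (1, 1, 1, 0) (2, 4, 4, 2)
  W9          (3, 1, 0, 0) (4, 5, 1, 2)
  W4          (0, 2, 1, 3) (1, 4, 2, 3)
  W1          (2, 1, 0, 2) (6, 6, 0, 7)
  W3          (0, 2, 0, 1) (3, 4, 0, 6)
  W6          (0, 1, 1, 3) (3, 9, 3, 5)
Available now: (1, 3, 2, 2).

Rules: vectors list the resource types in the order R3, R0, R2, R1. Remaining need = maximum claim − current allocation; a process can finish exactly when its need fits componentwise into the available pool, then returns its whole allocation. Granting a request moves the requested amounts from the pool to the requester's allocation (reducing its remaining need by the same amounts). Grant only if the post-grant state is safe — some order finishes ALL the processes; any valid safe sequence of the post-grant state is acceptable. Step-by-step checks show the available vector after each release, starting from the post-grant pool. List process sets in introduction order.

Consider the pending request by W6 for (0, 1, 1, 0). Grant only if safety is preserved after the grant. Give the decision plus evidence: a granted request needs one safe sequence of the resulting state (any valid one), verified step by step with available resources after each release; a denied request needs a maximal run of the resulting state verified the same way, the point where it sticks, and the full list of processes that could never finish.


GRANT — the state after the grant stays safe, e.g. via W4, W9, W1, W3, W6, W5.
Key observation: after the grant the pool drops to (1, 2, 1, 2), which still lets W4 finish first and unwind the rest.
Check on the post-grant state, step by step:
  pool = (1, 2, 1, 2)
  run W4 (needs (1, 2, 1, 0), free (1, 2, 1, 2)); after release of (0, 2, 1, 3) the pool is (1, 4, 2, 5)
  run W9 (needs (1, 4, 1, 2), free (1, 4, 2, 5)); after release of (3, 1, 0, 0) the pool is (4, 5, 2, 5)
  run W1 (needs (4, 5, 0, 5), free (4, 5, 2, 5)); after release of (2, 1, 0, 2) the pool is (6, 6, 2, 7)
  run W3 (needs (3, 2, 0, 5), free (6, 6, 2, 7)); after release of (0, 2, 0, 1) the pool is (6, 8, 2, 8)
  run W6 (needs (3, 7, 1, 2), free (6, 8, 2, 8)); after release of (0, 2, 2, 3) the pool is (6, 10, 4, 11)
  run W5 (needs (1, 3, 3, 2), free (6, 10, 4, 11)); after release of (1, 1, 1, 0) the pool is (7, 11, 5, 11)


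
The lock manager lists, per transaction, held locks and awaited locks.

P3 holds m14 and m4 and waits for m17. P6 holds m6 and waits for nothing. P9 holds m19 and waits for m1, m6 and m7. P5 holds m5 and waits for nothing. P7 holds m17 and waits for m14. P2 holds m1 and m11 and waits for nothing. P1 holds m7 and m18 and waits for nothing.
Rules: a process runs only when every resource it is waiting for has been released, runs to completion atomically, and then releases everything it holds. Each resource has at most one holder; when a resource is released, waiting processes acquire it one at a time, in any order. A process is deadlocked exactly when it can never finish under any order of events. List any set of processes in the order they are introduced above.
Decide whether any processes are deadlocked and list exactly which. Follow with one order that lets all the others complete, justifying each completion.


The deadlocked set is P3 and P7.
Key observation: nobody on the ring P3 -> P7 -> P3 can start until another member finishes, which never happens; no other process is dragged down with it.
One completion order for the rest: P1, P2, P6, P5, P9.
Walking it through:
  run P1 (it waits on nothing); releases m7 and m18
  run P2 (it waits on nothing); releases m1 and m11
  run P6 (it waits on nothing); releases m6
  run P5 (it waits on nothing); releases m5
  P9: everything it awaited (m1, m6 and m7) is free; runs, freeing m19


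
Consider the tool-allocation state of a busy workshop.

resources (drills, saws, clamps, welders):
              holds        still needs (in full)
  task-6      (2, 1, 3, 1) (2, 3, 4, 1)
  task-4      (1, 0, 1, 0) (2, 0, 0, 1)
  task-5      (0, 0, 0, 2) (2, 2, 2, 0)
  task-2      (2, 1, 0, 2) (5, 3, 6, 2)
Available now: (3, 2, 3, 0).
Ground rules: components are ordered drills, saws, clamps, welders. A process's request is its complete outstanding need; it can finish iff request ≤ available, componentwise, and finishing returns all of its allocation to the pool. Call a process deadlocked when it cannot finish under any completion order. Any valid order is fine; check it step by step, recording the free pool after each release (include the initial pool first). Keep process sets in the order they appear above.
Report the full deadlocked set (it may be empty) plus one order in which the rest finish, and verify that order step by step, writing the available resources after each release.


The deadlocked set is task-6 and task-2.
Key observation: the pool after task-5, task-4 is (4, 2, 4, 2); every surviving request exceeds it in saws, so progress ends there.
A valid finishing order for the others: task-5, task-4. Verifying each step:
  pool = (3, 2, 3, 0)
  task-5: need (2, 2, 2, 0) fits (3, 2, 3, 0); releases (0, 0, 0, 2), pool now (3, 2, 3, 2)
  task-4: need (2, 0, 0, 1) fits (3, 2, 3, 2); releases (1, 0, 1, 0), pool now (4, 2, 4, 2)
None of the blocked processes ever fits:
  blocked: task-6 wants (2, 3, 4, 1), pool (4, 2, 4, 2) — not enough saws
  blocked: task-2 wants (5, 3, 6, 2), pool (4, 2, 4, 2) — not enough drills, saws and clamps


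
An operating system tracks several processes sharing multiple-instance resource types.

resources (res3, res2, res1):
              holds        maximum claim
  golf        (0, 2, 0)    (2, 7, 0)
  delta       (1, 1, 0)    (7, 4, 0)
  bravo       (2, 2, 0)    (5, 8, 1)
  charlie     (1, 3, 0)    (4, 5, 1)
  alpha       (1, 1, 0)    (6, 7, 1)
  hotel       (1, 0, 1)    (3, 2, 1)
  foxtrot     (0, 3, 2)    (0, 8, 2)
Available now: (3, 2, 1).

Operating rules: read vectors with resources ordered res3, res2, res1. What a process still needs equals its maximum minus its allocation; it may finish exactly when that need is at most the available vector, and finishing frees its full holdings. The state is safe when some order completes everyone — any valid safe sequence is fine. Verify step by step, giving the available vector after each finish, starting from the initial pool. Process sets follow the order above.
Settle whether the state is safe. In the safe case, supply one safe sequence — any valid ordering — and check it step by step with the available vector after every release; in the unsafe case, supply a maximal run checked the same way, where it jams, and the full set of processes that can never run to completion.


SAFE — a valid safe sequence is charlie, hotel, golf, bravo, alpha, foxtrot, delta.
Key observation: reading the order forward, charlie is the first process whose need (3, 2, 1) meets the free pool (3, 2, 1) exactly on a resource it requests.
Verifying each step:
  pool = (3, 2, 1)
  run charlie (needs (3, 2, 1), free (3, 2, 1)); after release of (1, 3, 0) the pool is (4, 5, 1)
  run hotel (needs (2, 2, 0), free (4, 5, 1)); after release of (1, 0, 1) the pool is (5, 5, 2)
  run golf (needs (2, 5, 0), free (5, 5, 2)); after release of (0, 2, 0) the pool is (5, 7, 2)
  run bravo (needs (3, 6, 1), free (5, 7, 2)); after release of (2, 2, 0) the pool is (7, 9, 2)
  run alpha (needs (5, 6, 1), free (7, 9, 2)); after release of (1, 1, 0) the pool is (8, 10, 2)
  run foxtrot (needs (0, 5, 0), free (8, 10, 2)); after release of (0, 3, 2) the pool is (8, 13, 4)
  run delta (needs (6, 3, 0), free (8, 13, 4)); after release of (1, 1, 0) the pool is (9, 14, 4)


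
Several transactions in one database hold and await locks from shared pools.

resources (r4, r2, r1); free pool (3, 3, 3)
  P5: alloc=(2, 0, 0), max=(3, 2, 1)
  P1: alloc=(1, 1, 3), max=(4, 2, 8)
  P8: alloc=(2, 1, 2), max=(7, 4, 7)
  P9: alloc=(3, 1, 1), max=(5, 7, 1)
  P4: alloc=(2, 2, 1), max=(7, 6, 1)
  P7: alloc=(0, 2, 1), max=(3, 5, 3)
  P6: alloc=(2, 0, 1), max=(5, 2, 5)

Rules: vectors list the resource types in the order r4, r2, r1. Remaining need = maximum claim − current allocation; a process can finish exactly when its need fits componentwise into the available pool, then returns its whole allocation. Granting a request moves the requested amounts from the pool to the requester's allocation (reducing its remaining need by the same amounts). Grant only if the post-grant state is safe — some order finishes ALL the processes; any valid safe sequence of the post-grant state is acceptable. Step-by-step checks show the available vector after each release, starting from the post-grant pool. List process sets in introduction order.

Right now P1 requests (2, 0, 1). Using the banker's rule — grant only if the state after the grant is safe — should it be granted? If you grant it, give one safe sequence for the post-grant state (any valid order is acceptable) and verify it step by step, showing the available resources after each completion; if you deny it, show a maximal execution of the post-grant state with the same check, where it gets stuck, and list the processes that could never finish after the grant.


DENY. Granting would leave the state unsafe.
Key observation: after P5, P7 the pool peaks at (3, 5, 3), and each blocked process is short somewhere: P1 on r1; P8 on r4, r1; P9 on r2; P4 on r4; P6 on r1.
After a pretend grant, a maximal execution: P5, P7 — then nothing else fits. Step-by-step check:
  pool = (1, 3, 2)
  P5: need (1, 2, 1) fits (1, 3, 2); releases (2, 0, 0), pool now (3, 3, 2)
  P7: need (3, 3, 2) fits (3, 3, 2); releases (0, 2, 1), pool now (3, 5, 3)
  P1 cannot run: need (1, 1, 4) vs free (3, 5, 3) (insufficient r1)
  P8 cannot run: need (5, 3, 5) vs free (3, 5, 3) (insufficient r4 and r1)
  P9 cannot run: need (2, 6, 0) vs free (3, 5, 3) (insufficient r2)
  P4 cannot run: need (5, 4, 0) vs free (3, 5, 3) (insufficient r4)
  P6 cannot run: need (3, 2, 4) vs free (3, 5, 3) (insufficient r1)
Had the request been granted, P1, P8, P9, P4 and P6 could never finish.


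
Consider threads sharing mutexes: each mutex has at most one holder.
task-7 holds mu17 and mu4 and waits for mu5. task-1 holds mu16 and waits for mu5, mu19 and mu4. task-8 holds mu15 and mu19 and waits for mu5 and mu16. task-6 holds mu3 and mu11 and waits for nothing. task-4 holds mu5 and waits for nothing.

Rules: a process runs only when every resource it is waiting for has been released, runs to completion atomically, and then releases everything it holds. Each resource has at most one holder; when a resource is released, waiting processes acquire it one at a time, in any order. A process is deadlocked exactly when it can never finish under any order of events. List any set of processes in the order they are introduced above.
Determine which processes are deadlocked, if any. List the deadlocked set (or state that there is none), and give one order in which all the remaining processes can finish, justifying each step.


Deadlocked set: task-1 and task-8.
Key observation: the loop task-1 -> task-8 -> task-1 blocks itself forever; no other process is dragged down with it.
A valid finishing order for the others: task-4, task-7, task-6.
Walking it through:
  run task-4 (it waits on nothing); releases mu5
  run task-7 (all its waits — mu5 — are resolved); releases mu17 and mu4
  run task-6 (it waits on nothing); releases mu3 and mu11


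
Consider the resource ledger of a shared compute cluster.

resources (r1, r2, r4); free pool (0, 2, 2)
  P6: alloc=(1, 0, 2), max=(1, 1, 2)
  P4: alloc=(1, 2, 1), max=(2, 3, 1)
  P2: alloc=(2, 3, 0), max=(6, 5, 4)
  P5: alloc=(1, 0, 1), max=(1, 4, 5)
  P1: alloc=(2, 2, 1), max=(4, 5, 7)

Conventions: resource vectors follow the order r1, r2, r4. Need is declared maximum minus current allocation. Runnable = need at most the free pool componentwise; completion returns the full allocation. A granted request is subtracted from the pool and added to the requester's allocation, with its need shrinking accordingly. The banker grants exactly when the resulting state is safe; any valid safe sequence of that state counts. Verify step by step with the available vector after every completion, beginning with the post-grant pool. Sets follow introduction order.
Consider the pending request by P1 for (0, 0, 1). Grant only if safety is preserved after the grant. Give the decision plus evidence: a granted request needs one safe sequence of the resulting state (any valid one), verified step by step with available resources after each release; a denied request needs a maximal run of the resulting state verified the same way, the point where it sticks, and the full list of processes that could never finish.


GRANT. The post-grant state is safe; one safe sequence: P6, P4, P5, P1, P2.
Key observation: post-grant, (0, 2, 1) remains, and an order beginning with P6 completes everyone.
Verifying the post-grant state step by step:
  pool = (0, 2, 1)
  P6 needs (0, 1, 0) <= (0, 2, 1) -> finishes; pool += (1, 0, 2) = (1, 2, 3)
  P4 needs (1, 1, 0) <= (1, 2, 3) -> finishes; pool += (1, 2, 1) = (2, 4, 4)
  P5 needs (0, 4, 4) <= (2, 4, 4) -> finishes; pool += (1, 0, 1) = (3, 4, 5)
  P1 needs (2, 3, 5) <= (3, 4, 5) -> finishes; pool += (2, 2, 2) = (5, 6, 7)
  P2 needs (4, 2, 4) <= (5, 6, 7) -> finishes; pool += (2, 3, 0) = (7, 9, 7)


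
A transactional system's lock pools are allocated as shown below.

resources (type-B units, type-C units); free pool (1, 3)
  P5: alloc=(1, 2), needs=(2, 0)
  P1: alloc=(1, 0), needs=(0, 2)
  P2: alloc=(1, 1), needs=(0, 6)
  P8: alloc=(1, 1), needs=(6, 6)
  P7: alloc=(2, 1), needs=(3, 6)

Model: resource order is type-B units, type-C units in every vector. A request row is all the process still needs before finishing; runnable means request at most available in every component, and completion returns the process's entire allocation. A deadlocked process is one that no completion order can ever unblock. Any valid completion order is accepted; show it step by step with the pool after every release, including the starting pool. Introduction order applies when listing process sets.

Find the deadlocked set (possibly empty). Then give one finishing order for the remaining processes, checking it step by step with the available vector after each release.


The deadlocked set is P2, P8 and P7.
Key observation: type-C units is the bottleneck — with P1, P5 done the pool holds (3, 5), short of every remaining need.
One completion order for the rest: P1, P5. Step-by-step check:
  pool = (1, 3)
  P1: need (0, 2) fits (1, 3); releases (1, 0), pool now (2, 3)
  P5: need (2, 0) fits (2, 3); releases (1, 2), pool now (3, 5)
The blocked processes can never fit:
  blocked: P2 wants (0, 6), pool (3, 5) — not enough type-C units
  blocked: P8 wants (6, 6), pool (3, 5) — not enough type-B units and type-C units
  blocked: P7 wants (3, 6), pool (3, 5) — not enough type-C units


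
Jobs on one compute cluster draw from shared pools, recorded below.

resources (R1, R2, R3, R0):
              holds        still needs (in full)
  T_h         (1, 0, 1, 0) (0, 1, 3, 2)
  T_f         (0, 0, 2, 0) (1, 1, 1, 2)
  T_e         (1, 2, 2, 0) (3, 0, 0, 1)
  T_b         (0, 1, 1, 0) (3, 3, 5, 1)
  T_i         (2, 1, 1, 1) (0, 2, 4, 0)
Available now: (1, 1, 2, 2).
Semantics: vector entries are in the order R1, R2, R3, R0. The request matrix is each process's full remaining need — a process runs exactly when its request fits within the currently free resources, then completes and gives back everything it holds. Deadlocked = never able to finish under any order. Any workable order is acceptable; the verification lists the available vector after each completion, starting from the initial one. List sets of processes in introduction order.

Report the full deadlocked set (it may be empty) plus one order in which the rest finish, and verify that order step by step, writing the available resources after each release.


Deadlocked set: T_e, T_b and T_i.
Key observation: after T_f, T_h the pool peaks at (2, 1, 5, 2), and each blocked process is short somewhere: T_e on R1; T_b on R1, R2; T_i on R2.
The rest can finish in the order T_f, T_h. Check, step by step:
  pool = (1, 1, 2, 2)
  run T_f (needs (1, 1, 1, 2), free (1, 1, 2, 2)); after release of (0, 0, 2, 0) the pool is (1, 1, 4, 2)
  run T_h (needs (0, 1, 3, 2), free (1, 1, 4, 2)); after release of (1, 0, 1, 0) the pool is (2, 1, 5, 2)
The blocked processes can never fit:
  blocked: T_e wants (3, 0, 0, 1), pool (2, 1, 5, 2) — not enough R1
  blocked: T_b wants (3, 3, 5, 1), pool (2, 1, 5, 2) — not enough R1 and R2
  blocked: T_i wants (0, 2, 4, 0), pool (2, 1, 5, 2) — not enough R2


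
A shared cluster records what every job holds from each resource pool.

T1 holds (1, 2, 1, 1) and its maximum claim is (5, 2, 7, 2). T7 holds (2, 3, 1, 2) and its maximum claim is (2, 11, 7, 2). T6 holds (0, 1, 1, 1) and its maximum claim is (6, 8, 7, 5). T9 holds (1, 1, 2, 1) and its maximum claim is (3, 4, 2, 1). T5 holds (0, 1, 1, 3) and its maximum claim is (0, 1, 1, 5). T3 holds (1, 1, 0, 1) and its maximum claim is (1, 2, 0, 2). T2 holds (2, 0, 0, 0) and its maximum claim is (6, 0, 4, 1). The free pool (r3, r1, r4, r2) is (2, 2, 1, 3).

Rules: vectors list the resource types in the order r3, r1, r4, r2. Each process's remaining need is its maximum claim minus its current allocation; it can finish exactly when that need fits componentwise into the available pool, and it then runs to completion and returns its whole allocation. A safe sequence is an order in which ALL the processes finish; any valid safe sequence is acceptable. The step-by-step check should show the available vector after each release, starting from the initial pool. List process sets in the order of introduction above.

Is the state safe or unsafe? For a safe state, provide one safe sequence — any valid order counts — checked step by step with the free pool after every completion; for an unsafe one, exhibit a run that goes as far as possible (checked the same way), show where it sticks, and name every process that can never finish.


The state is UNSAFE.
Key observation: after T5, T9, T3, T2 complete, (6, 5, 4, 8) is the best the pool ever gets, yet each leftover process wants more r4.
A maximal execution: T5, T9, T3, T2 — then nothing else fits. Verifying each step:
  pool = (2, 2, 1, 3)
  T5: need (0, 0, 0, 2) fits (2, 2, 1, 3); releases (0, 1, 1, 3), pool now (2, 3, 2, 6)
  T9: need (2, 3, 0, 0) fits (2, 3, 2, 6); releases (1, 1, 2, 1), pool now (3, 4, 4, 7)
  T3: need (0, 1, 0, 1) fits (3, 4, 4, 7); releases (1, 1, 0, 1), pool now (4, 5, 4, 8)
  T2: need (4, 0, 4, 1) fits (4, 5, 4, 8); releases (2, 0, 0, 0), pool now (6, 5, 4, 8)
  T1 still needs (4, 0, 6, 1) but only (6, 5, 4, 8) is free — short on r4
  T7 still needs (0, 8, 6, 0) but only (6, 5, 4, 8) is free — short on r1 and r4
  T6 still needs (6, 7, 6, 4) but only (6, 5, 4, 8) is free — short on r1 and r4
Processes that can never finish: T1, T7 and T6.


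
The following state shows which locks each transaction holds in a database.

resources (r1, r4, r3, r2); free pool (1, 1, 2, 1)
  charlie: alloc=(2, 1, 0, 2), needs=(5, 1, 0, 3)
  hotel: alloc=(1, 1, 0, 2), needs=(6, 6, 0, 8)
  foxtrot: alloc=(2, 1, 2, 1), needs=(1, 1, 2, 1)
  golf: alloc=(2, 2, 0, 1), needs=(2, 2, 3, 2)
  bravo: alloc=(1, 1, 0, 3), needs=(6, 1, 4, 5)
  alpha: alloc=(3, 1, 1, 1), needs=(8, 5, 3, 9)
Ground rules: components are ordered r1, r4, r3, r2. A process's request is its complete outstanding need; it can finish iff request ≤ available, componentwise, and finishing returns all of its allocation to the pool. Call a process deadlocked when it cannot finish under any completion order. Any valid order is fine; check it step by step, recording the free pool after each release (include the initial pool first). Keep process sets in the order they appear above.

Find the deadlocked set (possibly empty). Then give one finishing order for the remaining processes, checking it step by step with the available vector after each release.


No process is deadlocked.
Key observation: beginning at foxtrot, releases accumulate fast enough that every process eventually fits.
One completion order for the rest: foxtrot, golf, charlie, bravo, hotel, alpha. Verifying each step:
  pool = (1, 1, 2, 1)
  foxtrot: need (1, 1, 2, 1) fits (1, 1, 2, 1); releases (2, 1, 2, 1), pool now (3, 2, 4, 2)
  golf: need (2, 2, 3, 2) fits (3, 2, 4, 2); releases (2, 2, 0, 1), pool now (5, 4, 4, 3)
  charlie: need (5, 1, 0, 3) fits (5, 4, 4, 3); releases (2, 1, 0, 2), pool now (7, 5, 4, 5)
  bravo: need (6, 1, 4, 5) fits (7, 5, 4, 5); releases (1, 1, 0, 3), pool now (8, 6, 4, 8)
  hotel: need (6, 6, 0, 8) fits (8, 6, 4, 8); releases (1, 1, 0, 2), pool now (9, 7, 4, 10)
  alpha: need (8, 5, 3, 9) fits (9, 7, 4, 10); releases (3, 1, 1, 1), pool now (12, 8, 5, 11)


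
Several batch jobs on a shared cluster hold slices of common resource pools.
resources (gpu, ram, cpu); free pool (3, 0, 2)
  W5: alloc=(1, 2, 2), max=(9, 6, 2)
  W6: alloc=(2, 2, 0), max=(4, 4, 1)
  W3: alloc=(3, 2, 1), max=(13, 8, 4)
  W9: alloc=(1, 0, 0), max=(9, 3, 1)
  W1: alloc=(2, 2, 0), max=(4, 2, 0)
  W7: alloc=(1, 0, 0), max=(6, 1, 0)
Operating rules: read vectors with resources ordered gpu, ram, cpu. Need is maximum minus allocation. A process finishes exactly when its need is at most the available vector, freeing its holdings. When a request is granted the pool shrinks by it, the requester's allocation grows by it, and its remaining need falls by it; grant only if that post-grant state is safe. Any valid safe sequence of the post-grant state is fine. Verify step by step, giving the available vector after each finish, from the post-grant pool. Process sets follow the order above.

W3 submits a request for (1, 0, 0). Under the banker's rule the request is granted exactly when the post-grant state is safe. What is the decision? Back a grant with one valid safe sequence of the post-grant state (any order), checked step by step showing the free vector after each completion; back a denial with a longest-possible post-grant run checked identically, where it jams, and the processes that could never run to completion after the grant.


DENY. Granting would leave the state unsafe.
Key observation: the wall is gpu: completing W1, W6, W7 brings the pool only to (7, 4, 2), and all the rest need more.
After a pretend grant, a maximal execution: W1, W6, W7 — then nothing else fits. Check, step by step:
  pool = (2, 0, 2)
  W1 needs (2, 0, 0) <= (2, 0, 2) -> finishes; pool += (2, 2, 0) = (4, 2, 2)
  W6 needs (2, 2, 1) <= (4, 2, 2) -> finishes; pool += (2, 2, 0) = (6, 4, 2)
  W7 needs (5, 1, 0) <= (6, 4, 2) -> finishes; pool += (1, 0, 0) = (7, 4, 2)
  W5 cannot run: need (8, 4, 0) vs free (7, 4, 2) (insufficient gpu)
  W3 cannot run: need (9, 6, 3) vs free (7, 4, 2) (insufficient gpu, ram and cpu)
  W9 cannot run: need (8, 3, 1) vs free (7, 4, 2) (insufficient gpu)
Had the request been granted, W5, W3 and W9 could never finish.


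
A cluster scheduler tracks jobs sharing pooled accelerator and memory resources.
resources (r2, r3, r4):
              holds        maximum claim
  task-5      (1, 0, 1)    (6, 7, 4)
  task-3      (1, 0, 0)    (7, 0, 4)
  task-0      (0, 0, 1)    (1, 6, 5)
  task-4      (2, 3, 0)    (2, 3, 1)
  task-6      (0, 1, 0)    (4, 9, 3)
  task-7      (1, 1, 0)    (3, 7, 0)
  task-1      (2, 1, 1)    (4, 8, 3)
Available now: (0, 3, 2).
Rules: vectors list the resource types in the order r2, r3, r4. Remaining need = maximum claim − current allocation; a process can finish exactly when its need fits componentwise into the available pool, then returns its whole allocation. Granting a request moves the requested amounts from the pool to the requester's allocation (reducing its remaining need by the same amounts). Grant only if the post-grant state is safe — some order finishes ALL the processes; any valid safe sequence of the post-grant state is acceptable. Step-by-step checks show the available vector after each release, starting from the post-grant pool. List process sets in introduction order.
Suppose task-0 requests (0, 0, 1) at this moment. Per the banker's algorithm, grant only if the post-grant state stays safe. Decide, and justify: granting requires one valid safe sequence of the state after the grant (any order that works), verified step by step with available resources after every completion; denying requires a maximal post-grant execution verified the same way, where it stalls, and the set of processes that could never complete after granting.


DENY: after the grant no complete ordering would exist.
Key observation: even finishing task-4, task-7 leaves just (3, 7, 1) free — too little r4 for any of the remaining processes.
On the post-grant state, task-4, task-7 is a maximal run — nothing extends it. Check, step by step:
  pool = (0, 3, 1)
  task-4 needs (0, 0, 1) <= (0, 3, 1) -> finishes; pool += (2, 3, 0) = (2, 6, 1)
  task-7 needs (2, 6, 0) <= (2, 6, 1) -> finishes; pool += (1, 1, 0) = (3, 7, 1)
  blocked: task-5 wants (5, 7, 3), pool (3, 7, 1) — not enough r2 and r4
  blocked: task-3 wants (6, 0, 4), pool (3, 7, 1) — not enough r2 and r4
  blocked: task-0 wants (1, 6, 3), pool (3, 7, 1) — not enough r4
  blocked: task-6 wants (4, 8, 3), pool (3, 7, 1) — not enough r2, r3 and r4
  blocked: task-1 wants (2, 7, 2), pool (3, 7, 1) — not enough r4
Processes that could never finish after the grant: task-5, task-3, task-0, task-6 and task-1.


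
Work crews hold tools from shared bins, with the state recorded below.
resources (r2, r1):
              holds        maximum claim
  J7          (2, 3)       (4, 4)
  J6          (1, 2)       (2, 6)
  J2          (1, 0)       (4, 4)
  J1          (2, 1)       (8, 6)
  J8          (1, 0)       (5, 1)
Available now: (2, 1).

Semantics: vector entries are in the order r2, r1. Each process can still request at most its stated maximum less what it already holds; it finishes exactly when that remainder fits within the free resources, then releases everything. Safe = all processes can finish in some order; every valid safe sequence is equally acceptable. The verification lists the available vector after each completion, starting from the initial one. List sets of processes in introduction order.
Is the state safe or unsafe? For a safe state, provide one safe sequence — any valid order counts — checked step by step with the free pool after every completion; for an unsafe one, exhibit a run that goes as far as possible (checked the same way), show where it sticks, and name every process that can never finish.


SAFE, for example via the order J7, J2, J6, J8, J1.
Key observation: reading the order forward, J7 is the first process whose need (2, 1) meets the free pool (2, 1) exactly on a resource it requests.
Check, step by step:
  pool = (2, 1)
  J7: need (2, 1) fits (2, 1); releases (2, 3), pool now (4, 4)
  J2: need (3, 4) fits (4, 4); releases (1, 0), pool now (5, 4)
  J6: need (1, 4) fits (5, 4); releases (1, 2), pool now (6, 6)
  J8: need (4, 1) fits (6, 6); releases (1, 0), pool now (7, 6)
  J1: need (6, 5) fits (7, 6); releases (2, 1), pool now (9, 7)
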